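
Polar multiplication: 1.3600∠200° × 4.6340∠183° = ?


r = 1.3600 * 4.6340 = 6.3022
theta = 200° + 183° = 383° = 23° (mod 360)

6.3022 cis(23°)


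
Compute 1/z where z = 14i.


|z|^2 = 0+196 = 196
1/z = (0 - 14i)/196

1/z = 0 - 0.0714i


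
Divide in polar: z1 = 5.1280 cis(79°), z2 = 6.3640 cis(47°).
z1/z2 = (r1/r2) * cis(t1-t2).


r = 5.1280 / 6.3640 = 0.8058
theta = 79° - 47° = 32° = 32° (mod 360)

0.8058 cis(32°)


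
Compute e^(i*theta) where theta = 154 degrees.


cos(154°) = -0.8988
sin(154°) = 0.4384

e^(i*154°) = -0.8988 + 0.4384i


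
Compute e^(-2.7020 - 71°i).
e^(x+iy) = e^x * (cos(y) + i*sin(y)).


e^-2.7020 = 0.0671
cos(-71°) = 0.3256
sin(-71°) = -0.9455
Real = 0.0671*0.3256 = 0.0218
Imag = 0.0671*(-0.9455) = -0.0634

0.0218 - 0.0634i


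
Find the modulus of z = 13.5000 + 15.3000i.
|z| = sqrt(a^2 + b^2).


|z| = sqrt(13.5^2 + 15.3^2) = sqrt(182.25 + 234.09) = sqrt(416.34) = 20.4044

|z| = 20.4044


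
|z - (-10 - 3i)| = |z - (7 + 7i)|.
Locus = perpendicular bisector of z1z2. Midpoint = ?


Equal distances means the locus is the perpendicular bisector of z1 and z2.
Midpoint = ((-10+7)/2, (-3+7)/2) = (-1.5000, 2.0000)

Perpendicular bisector through (-1.5000, 2.0000)


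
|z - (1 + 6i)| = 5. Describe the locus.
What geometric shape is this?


|z - z0| = r is a circle with center z0 and radius r.
Center = (1, 6), radius = 5

Circle with center (1, 6) and radius 5


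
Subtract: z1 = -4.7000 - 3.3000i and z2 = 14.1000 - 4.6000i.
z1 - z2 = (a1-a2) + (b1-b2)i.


Real: -4.7 - 14.1 = -18.8
Imag: -3.3 + 4.6 = 1.3

-18.8000 + 1.3000i


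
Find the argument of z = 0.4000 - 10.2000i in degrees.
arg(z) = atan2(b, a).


Re = 0.4, Im = -10.2
arg = atan2(-10.2, 0.4) = -87.7543 degrees

arg(z) = -87.7543 degrees


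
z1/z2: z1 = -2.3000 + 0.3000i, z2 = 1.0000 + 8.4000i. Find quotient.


Conjugate of z2 = 1.0000 - 8.4000i
Numerator: (-2.3000 + 0.3000i)(1.0000 - 8.4000i) = 0.2200 + 19.6200i
Denominator: 1^2 + 8.4^2 = 71.56
Result = (0.2200 + 19.6200i)/71.56

0.0031 + 0.2742i


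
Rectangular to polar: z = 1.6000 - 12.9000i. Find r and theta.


r = sqrt(2.56+166.41) = sqrt(168.97) = 12.9988
theta = atan2(-12.9, 1.6) = -82.9297 degrees

r = 12.9988, theta = -82.9297 degrees


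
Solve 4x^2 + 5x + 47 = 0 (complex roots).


disc = 5^2 - 4*4*47 = 25 - 752 = -727
sqrt(|disc|) = sqrt(727) = 26.9629
Real part = -5/(2*4) = -0.6250
Imag part = 26.9629/(2*4) = 3.3704

-0.6250 ± 3.3704i


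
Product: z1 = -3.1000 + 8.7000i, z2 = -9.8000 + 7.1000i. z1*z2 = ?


Real = -3.1*(-9.8) - 8.7*7.1 = 30.38 - 61.77 = -31.39
Imag = -3.1*7.1 - (9.8)*8.7 = -22.01 - (85.26) = -107.27

-31.3900 - 107.2700i


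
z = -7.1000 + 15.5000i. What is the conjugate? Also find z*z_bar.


z_bar = -7.1000 - 15.5000i
z*z_bar = (-7.1)^2 + 15.5^2 = 50.41 + 240.25 = 290.66

z_bar = -7.1000 - 15.5000i, z*z_bar = 290.66


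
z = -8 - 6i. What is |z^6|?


|z| = sqrt(64+36) = sqrt(100) = 10
|z^6| = |z|^6 = 10^6 = 1000000

|z^6| = 1000000


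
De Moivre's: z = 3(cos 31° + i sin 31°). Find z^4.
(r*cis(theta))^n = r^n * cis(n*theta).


r^4 = 3^4 = 81
n*theta = 4*31° = 124° = 124° (mod 360)
a = 81*cos(124°) = -45.2946
b = 81*sin(124°) = 67.1520

81 cis(124°) = -45.2946 + 67.1520i


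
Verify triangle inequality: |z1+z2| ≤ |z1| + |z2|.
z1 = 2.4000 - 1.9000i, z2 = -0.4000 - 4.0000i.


|z1| = sqrt(2.4^2 + (-1.9)^2) = sqrt(9.37) = 3.0610
|z2| = sqrt((-0.4)^2 + (-4)^2) = sqrt(16.16) = 4.0200
z1+z2 = 2.0000 - 5.9000i
|z1+z2| = sqrt(38.81) = 6.2298
|z1|+|z2| = 3.0610 + 4.0200 = 7.0810

|z1+z2| = 6.2298 ≤ |z1|+|z2| = 7.0810 (verified)


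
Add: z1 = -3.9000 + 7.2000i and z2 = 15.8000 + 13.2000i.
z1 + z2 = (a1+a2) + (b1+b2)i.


Real: -3.9 + 15.8 = 11.9
Imag: 7.2 + 13.2 = 20.4

11.9000 + 20.4000i


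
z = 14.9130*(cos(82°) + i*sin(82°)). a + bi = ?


a = 14.9130*cos(82°) = 14.9130*0.139173 = 2.0755
b = 14.9130*sin(82°) = 14.9130*0.99027 = 14.7679

2.0755 + 14.7679i


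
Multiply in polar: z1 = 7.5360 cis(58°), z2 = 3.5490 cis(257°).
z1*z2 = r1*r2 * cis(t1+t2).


r = 7.5360 * 3.5490 = 26.7453
theta = 58° + 257° = 315° = 315° (mod 360)

26.7453 cis(315°)


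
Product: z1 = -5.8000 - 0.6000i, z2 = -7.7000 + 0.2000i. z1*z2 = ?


Real = -5.8*(-7.7) - (-0.6)*0.2 = 44.66 - (-0.12) = 44.78
Imag = -5.8*0.2 - (7.7)*(-0.6) = -1.16 + 4.62 = 3.46

44.7800 + 3.4600i


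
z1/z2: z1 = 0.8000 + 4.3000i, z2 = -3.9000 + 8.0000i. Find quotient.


Conjugate of z2 = -3.9000 - 8.0000i
Numerator: (0.8000 + 4.3000i)(-3.9000 - 8.0000i) = 31.2800 - 23.1700i
Denominator: (-3.9)^2 + 8^2 = 79.21
Result = (31.2800 - 23.1700i)/79.21

0.3949 - 0.2925i


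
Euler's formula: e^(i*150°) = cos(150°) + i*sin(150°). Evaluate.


cos(150°) = -0.8660
sin(150°) = 0.5000

e^(i*150°) = -0.8660 + 0.5000i


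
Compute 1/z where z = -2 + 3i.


|z|^2 = 4+9 = 13
1/z = (-2 - 3i)/13

1/z = -0.1538 - 0.2308i


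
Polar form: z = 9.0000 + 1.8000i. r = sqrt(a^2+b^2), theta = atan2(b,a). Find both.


r = sqrt(81+3.24) = sqrt(84.24) = 9.1782
theta = atan2(1.8, 9) = 11.3099 degrees

r = 9.1782, theta = 11.3099 degrees


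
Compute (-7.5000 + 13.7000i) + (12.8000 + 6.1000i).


Real: -7.5 + 12.8 = 5.3
Imag: 13.7 + 6.1 = 19.8

5.3000 + 19.8000i


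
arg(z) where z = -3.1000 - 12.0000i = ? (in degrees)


Re = -3.1, Im = -12
arg = atan2(-12, -3.1) = -104.4847 degrees

arg(z) = -104.4847 degrees


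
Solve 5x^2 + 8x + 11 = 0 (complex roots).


disc = 8^2 - 4*5*11 = 64 - 220 = -156
sqrt(|disc|) = sqrt(156) = 12.4900
Real part = -8/(2*5) = -0.8000
Imag part = 12.4900/(2*5) = 1.2490

-0.8000 ± 1.2490i


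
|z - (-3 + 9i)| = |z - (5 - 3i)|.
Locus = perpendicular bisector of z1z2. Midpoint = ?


Equal distances means the locus is the perpendicular bisector of z1 and z2.
Midpoint = ((-3+5)/2, (9+(-3))/2) = (1.0000, 3.0000)

Perpendicular bisector through (1.0000, 3.0000)


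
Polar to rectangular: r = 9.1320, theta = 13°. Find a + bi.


a = 9.1320*cos(13°) = 9.1320*0.97437 = 8.8979
b = 9.1320*sin(13°) = 9.1320*0.224951 = 2.0543

8.8979 + 2.0543i


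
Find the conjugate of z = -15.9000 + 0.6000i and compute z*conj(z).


z_bar = -15.9000 - 0.6000i
z*z_bar = (-15.9)^2 + 0.6^2 = 252.81 + 0.36 = 253.17

z_bar = -15.9000 - 0.6000i, z*z_bar = 253.17


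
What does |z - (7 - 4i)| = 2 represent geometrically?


|z - z0| = r is a circle with center z0 and radius r.
Center = (7, -4), radius = 2

Circle with center (7, -4) and radius 2


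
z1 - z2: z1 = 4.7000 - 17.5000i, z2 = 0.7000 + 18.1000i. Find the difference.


Real: 4.7 - 0.7 = 4
Imag: -17.5 - 18.1 = -35.6

4.0000 - 35.6000i


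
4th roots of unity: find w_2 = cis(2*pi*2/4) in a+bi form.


Angle = 360*2/4 = 180°
a = cos(180°) = -1.0000
b = sin(180°) = 0

-1.0000 + 0i


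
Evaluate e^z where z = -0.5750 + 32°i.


e^-0.5750 = 0.5627
cos(32°) = 0.848
sin(32°) = 0.5299
Real = 0.5627*0.848 = 0.4772
Imag = 0.5627*0.5299 = 0.2982

0.4772 + 0.2982i


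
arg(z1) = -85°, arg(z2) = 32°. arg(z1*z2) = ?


arg(z1*z2) = -85° + 32° = -53°
Normalized to (-180°, 180°]: -53°

-53°


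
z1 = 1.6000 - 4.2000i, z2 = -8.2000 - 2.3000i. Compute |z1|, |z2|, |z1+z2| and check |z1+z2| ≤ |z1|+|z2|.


|z1| = sqrt(1.6^2 + (-4.2)^2) = sqrt(20.2) = 4.4944
|z2| = sqrt((-8.2)^2 + (-2.3)^2) = sqrt(72.53) = 8.5165
z1+z2 = -6.6000 - 6.5000i
|z1+z2| = sqrt(85.81) = 9.2634
|z1|+|z2| = 4.4944 + 8.5165 = 13.0109

|z1+z2| = 9.2634 ≤ |z1|+|z2| = 13.0109 (verified)


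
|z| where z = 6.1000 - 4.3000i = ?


|z| = sqrt(6.1^2 + (-4.3)^2) = sqrt(37.21 + 18.49) = sqrt(55.7) = 7.4632

|z| = 7.4632


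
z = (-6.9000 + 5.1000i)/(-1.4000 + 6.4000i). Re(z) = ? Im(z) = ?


Multiply by conjugate: (-6.9000 + 5.1000i)(-1.4000 - 6.4000i) / ((-1.4)^2 + 6.4^2)
Numerator real = -6.9*(-1.4) + 5.1*6.4 = 42.3
Numerator imag = 5.1*(-1.4) - (-6.9)*6.4 = 37.02
Denominator = 42.92
Re(z) = 42.3/42.92 = 0.9856
Im(z) = 37.02/42.92 = 0.8625

Re(z) = 0.9856, Im(z) = 0.8625


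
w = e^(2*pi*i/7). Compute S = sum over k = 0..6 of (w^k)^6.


The roots are w_k = w^k with w = e^(2*pi*i/7), and (w^k)^6 = (w^6)^k.
So S = 1 + u + u^2 + ... + u^(6) with u = w^6.
6 = 0*7 + 6, so 6 is not a multiple of 7: u = w^6 ≠ 1 (w is a primitive 7th root), while u^7 = (w^7)^6 = 1.
Geometric series: S = (1 - u^7)/(1 - u) = (1 - 1)/(1 - u) = 0

S = 0


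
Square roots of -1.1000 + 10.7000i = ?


|z| = sqrt(1.21+114.49) = 10.7564
sqrt((|z|+a)/2) = sqrt((10.7564+(-1.1))/2) = sqrt(4.8282) = 2.1973
sqrt((|z|-a)/2) = sqrt((10.7564-(-1.1))/2) = sqrt(5.9282) = 2.4348

±(2.1973 + 2.4348i) i.e. 2.1973 + 2.4348i and -2.1973 - 2.4348i


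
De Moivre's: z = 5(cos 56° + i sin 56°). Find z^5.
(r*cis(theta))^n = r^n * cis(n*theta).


r^5 = 5^5 = 3125
n*theta = 5*56° = 280° = 280° (mod 360)
a = 3125*cos(280°) = 542.6506
b = 3125*sin(280°) = -3077.5242

3125 cis(280°) = 542.6506 - 3077.5242i


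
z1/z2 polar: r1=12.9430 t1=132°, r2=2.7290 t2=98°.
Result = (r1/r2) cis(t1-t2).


r = 12.9430 / 2.7290 = 4.7428
theta = 132° - 98° = 34° = 34° (mod 360)

4.7428 cis(34°)


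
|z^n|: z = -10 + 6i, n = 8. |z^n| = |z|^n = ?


|z| = sqrt(100+36) = sqrt(136) = 11.6619
|z^8| = |z|^8 = (sqrt(136))^8 = 136^4 = 342102016

|z^8| = 342102016


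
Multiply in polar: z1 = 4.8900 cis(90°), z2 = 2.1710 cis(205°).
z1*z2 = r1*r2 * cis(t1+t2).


r = 4.8900 * 2.1710 = 10.6162
theta = 90° + 205° = 295° = 295° (mod 360)

10.6162 cis(295°)


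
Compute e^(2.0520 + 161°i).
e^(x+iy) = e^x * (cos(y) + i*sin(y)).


e^2.0520 = 7.78345
cos(161°) = -0.94552
sin(161°) = 0.325568
Real = 7.78345*(-0.94552) = -7.3594
Imag = 7.78345*0.325568 = 2.5340

-7.3594 + 2.5340i


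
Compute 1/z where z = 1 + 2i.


|z|^2 = 1+4 = 5
1/z = (1 - 2i)/5

1/z = 0.2000 - 0.4000i


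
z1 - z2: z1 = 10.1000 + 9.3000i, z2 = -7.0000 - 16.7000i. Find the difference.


Real: 10.1 + 7 = 17.1
Imag: 9.3 + 16.7 = 26

17.1000 + 26.0000i


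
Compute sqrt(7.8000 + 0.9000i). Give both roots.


|z| = sqrt(60.84+0.81) = 7.8518
sqrt((|z|+a)/2) = sqrt((7.8518+7.8)/2) = sqrt(7.8259) = 2.7975
sqrt((|z|-a)/2) = sqrt((7.8518-7.8)/2) = sqrt(0.0259) = 0.1609

±(2.7975 + 0.1609i) i.e. 2.7975 + 0.1609i and -2.7975 - 0.1609i


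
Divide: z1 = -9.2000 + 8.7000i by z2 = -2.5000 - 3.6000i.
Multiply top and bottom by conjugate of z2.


Conjugate of z2 = -2.5000 + 3.6000i
Numerator: (-9.2000 + 8.7000i)(-2.5000 + 3.6000i) = -8.3200 - 54.8700i
Denominator: (-2.5)^2 + (-3.6)^2 = 19.21
Result = (-8.3200 - 54.8700i)/19.21

-0.4331 - 2.8563i


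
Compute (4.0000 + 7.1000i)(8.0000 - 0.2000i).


Real = 4*8 - 7.1*(-0.2) = 32 - (-1.42) = 33.42
Imag = 4*(-0.2) + 8*7.1 = -0.8 + 56.8 = 56

33.4200 + 56.0000i


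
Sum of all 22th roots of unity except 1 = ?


With w = e^(2*pi*i/22), all 22 of the 22th roots of unity w^0 = 1, w, ..., w^(21) sum to 0: 1 + w + ... + w^(21) = (1 - w^22)/(1 - w) = 0 since w^22 = 1, w ≠ 1.
Removing the root 1: w + w^2 + ... + w^(21) = 0 - 1 = -1

Sum = -1


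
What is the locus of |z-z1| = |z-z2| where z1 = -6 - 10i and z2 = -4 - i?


Equal distances means the locus is the perpendicular bisector of z1 and z2.
Midpoint = ((-6+(-4))/2, (-10+(-1))/2) = (-5.0000, -5.5000)

Perpendicular bisector through (-5.0000, -5.5000)


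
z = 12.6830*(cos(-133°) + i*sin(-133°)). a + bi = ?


a = 12.6830*cos(-133°) = 12.6830*(-0.682) = -8.6498
b = 12.6830*sin(-133°) = 12.6830*(-0.731354) = -9.2758

-8.6498 - 9.2758i


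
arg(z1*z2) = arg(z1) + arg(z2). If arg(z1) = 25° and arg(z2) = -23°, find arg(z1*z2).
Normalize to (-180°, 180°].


arg(z1*z2) = 25° - 23° = 2°
Normalized to (-180°, 180°]: 2°

2°


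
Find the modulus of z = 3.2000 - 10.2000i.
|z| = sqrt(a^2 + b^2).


|z| = sqrt(3.2^2 + (-10.2)^2) = sqrt(10.24 + 104.04) = sqrt(114.28) = 10.6902

|z| = 10.6902


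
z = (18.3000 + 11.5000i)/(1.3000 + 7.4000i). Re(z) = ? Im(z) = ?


Multiply by conjugate: (18.3000 + 11.5000i)(1.3000 - 7.4000i) / (1.3^2 + 7.4^2)
Numerator real = 18.3*1.3 + 11.5*7.4 = 108.89
Numerator imag = 11.5*1.3 - 18.3*7.4 = -120.47
Denominator = 56.45
Re(z) = 108.89/56.45 = 1.9290
Im(z) = -120.47/56.45 = -2.1341

Re(z) = 1.9290, Im(z) = -2.1341


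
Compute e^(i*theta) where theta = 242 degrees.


cos(242°) = -0.4695
sin(242°) = -0.8829

e^(i*242°) = -0.4695 - 0.8829i


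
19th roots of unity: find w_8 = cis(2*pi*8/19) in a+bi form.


Angle = 360*8/19 = 151.5789°
a = cos(151.5789°) = -0.8795
b = sin(151.5789°) = 0.4759

-0.8795 + 0.4759i


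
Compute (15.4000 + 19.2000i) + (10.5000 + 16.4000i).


Real: 15.4 + 10.5 = 25.9
Imag: 19.2 + 16.4 = 35.6

25.9000 + 35.6000i


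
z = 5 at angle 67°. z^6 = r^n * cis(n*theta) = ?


r^6 = 5^6 = 15625
n*theta = 6*67° = 402° = 42° (mod 360)
a = 15625*cos(42°) = 11611.6379
b = 15625*sin(42°) = 10455.1657

15625 cis(42°) = 11611.6379 + 10455.1657i


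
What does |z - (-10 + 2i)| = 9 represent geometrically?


|z - z0| = r is a circle with center z0 and radius r.
Center = (-10, 2), radius = 9

Circle with center (-10, 2) and radius 9


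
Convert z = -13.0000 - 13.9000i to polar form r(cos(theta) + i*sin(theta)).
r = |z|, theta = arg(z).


r = sqrt(169+193.21) = sqrt(362.21) = 19.0318
theta = atan2(-13.9, -13) = -133.0838 degrees

r = 19.0318, theta = -133.0838 degrees


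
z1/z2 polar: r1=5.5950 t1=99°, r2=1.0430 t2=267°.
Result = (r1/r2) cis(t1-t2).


r = 5.5950 / 1.0430 = 5.3643
theta = 99° - 267° = -168° = 192° (mod 360)

5.3643 cis(192°)


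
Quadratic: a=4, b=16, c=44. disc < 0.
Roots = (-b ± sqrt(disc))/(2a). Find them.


disc = 16^2 - 4*4*44 = 256 - 704 = -448
sqrt(|disc|) = sqrt(448) = 21.1660
Real part = -16/(2*4) = -2.0000
Imag part = 21.1660/(2*4) = 2.6458

-2.0000 ± 2.6458i


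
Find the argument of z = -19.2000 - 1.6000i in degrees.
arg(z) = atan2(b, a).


Re = -19.2, Im = -1.6
arg = atan2(-1.6, -19.2) = -175.2364 degrees

arg(z) = -175.2364 degrees


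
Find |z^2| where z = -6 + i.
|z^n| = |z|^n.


|z| = sqrt(36+1) = sqrt(37) = 6.0828
|z^2| = |z|^2 = (sqrt(37))^2 = 37

|z^2| = 37


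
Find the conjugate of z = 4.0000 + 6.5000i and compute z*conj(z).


z_bar = 4.0000 - 6.5000i
z*z_bar = 4^2 + 6.5^2 = 16 + 42.25 = 58.25

z_bar = 4.0000 - 6.5000i, z*z_bar = 58.25


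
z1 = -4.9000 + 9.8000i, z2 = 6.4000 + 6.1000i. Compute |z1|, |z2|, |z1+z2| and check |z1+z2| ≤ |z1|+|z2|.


|z1| = sqrt((-4.9)^2 + 9.8^2) = sqrt(120.05) = 10.9567
|z2| = sqrt(6.4^2 + 6.1^2) = sqrt(78.17) = 8.8414
z1+z2 = 1.5000 + 15.9000i
|z1+z2| = sqrt(255.06) = 15.9706
|z1|+|z2| = 10.9567 + 8.8414 = 19.7981

|z1+z2| = 15.9706 ≤ |z1|+|z2| = 19.7981 (verified)


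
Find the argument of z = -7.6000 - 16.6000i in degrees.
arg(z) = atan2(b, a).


Re = -7.6, Im = -16.6
arg = atan2(-16.6, -7.6) = -114.5998 degrees

arg(z) = -114.5998 degrees


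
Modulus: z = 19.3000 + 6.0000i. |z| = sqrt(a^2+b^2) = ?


|z| = sqrt(19.3^2 + 6^2) = sqrt(372.49 + 36) = sqrt(408.49) = 20.2111

|z| = 20.2111


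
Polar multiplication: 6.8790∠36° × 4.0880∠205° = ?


r = 6.8790 * 4.0880 = 28.1214
theta = 36° + 205° = 241° = 241° (mod 360)

28.1214 cis(241°)


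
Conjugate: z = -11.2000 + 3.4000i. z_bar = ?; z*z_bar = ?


z_bar = -11.2000 - 3.4000i
z*z_bar = (-11.2)^2 + 3.4^2 = 125.44 + 11.56 = 137

z_bar = -11.2000 - 3.4000i, z*z_bar = 137


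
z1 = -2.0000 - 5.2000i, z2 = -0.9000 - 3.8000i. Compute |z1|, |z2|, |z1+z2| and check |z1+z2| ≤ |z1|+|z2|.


|z1| = sqrt((-2)^2 + (-5.2)^2) = sqrt(31.04) = 5.5714
|z2| = sqrt((-0.9)^2 + (-3.8)^2) = sqrt(15.25) = 3.9051
z1+z2 = -2.9000 - 9.0000i
|z1+z2| = sqrt(89.41) = 9.4557
|z1|+|z2| = 5.5714 + 3.9051 = 9.4765

|z1+z2| = 9.4557 ≤ |z1|+|z2| = 9.4765 (verified)


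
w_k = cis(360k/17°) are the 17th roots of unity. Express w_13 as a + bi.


Angle = 360*13/17 = 275.2941°
a = cos(275.2941°) = 0.0923
b = sin(275.2941°) = -0.9957

0.0923 - 0.9957i


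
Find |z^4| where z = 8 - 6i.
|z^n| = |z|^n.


|z| = sqrt(64+36) = sqrt(100) = 10
|z^4| = |z|^4 = 10^4 = 10000

|z^4| = 10000


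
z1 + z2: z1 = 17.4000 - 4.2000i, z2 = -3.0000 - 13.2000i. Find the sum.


Real: 17.4 - 3 = 14.4
Imag: -4.2 - 13.2 = -17.4

14.4000 - 17.4000i


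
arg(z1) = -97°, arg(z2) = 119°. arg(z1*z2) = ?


arg(z1*z2) = -97° + 119° = 22°
Normalized to (-180°, 180°]: 22°

22°


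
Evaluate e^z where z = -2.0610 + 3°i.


e^-2.0610 = 0.12733
cos(3°) = 0.9986
sin(3°) = 0.0523
Real = 0.12733*0.9986 = 0.1272
Imag = 0.12733*0.0523 = 0.0067

0.1272 + 0.0067i


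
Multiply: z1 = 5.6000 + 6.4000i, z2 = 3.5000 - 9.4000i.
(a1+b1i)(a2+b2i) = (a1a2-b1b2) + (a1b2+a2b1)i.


Real = 5.6*3.5 - 6.4*(-9.4) = 19.6 - (-60.16) = 79.76
Imag = 5.6*(-9.4) + 3.5*6.4 = -52.64 + 22.4 = -30.24

79.7600 - 30.2400i


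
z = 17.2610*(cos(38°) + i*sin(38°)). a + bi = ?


a = 17.2610*cos(38°) = 17.2610*0.788011 = 13.6019
b = 17.2610*sin(38°) = 17.2610*0.61566 = 10.6269

13.6019 + 10.6269i


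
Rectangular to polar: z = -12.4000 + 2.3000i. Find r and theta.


r = sqrt(153.76+5.29) = sqrt(159.05) = 12.6115
theta = atan2(2.3, -12.4) = 169.4920 degrees

r = 12.6115, theta = 169.4920 degrees


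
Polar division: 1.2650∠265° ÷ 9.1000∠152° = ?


r = 1.2650 / 9.1000 = 0.1390
theta = 265° - 152° = 113° = 113° (mod 360)

0.1390 cis(113°)


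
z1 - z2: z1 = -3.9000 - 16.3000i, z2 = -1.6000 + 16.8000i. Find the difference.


Real: -3.9 + 1.6 = -2.3
Imag: -16.3 - 16.8 = -33.1

-2.3000 - 33.1000i


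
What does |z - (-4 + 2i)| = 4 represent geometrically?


|z - z0| = r is a circle with center z0 and radius r.
Center = (-4, 2), radius = 4

Circle with center (-4, 2) and radius 4


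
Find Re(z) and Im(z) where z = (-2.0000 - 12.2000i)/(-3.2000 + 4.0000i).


Multiply by conjugate: (-2.0000 - 12.2000i)(-3.2000 - 4.0000i) / ((-3.2)^2 + 4^2)
Numerator real = -2*(-3.2) - (12.2)*4 = -42.4
Numerator imag = -12.2*(-3.2) - (-2)*4 = 47.04
Denominator = 26.24
Re(z) = -42.4/26.24 = -1.6159
Im(z) = 47.04/26.24 = 1.7927

Re(z) = -1.6159, Im(z) = 1.7927


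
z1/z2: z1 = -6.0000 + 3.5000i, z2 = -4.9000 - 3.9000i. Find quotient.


Conjugate of z2 = -4.9000 + 3.9000i
Numerator: (-6.0000 + 3.5000i)(-4.9000 + 3.9000i) = 15.7500 - 40.5500i
Denominator: (-4.9)^2 + (-3.9)^2 = 39.22
Result = (15.7500 - 40.5500i)/39.22

0.4016 - 1.0339i


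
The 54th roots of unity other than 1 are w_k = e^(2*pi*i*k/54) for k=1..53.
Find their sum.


With w = e^(2*pi*i/54), all 54 of the 54th roots of unity w^0 = 1, w, ..., w^(53) sum to 0: 1 + w + ... + w^(53) = (1 - w^54)/(1 - w) = 0 since w^54 = 1, w ≠ 1.
Removing the root 1: w + w^2 + ... + w^(53) = 0 - 1 = -1

Sum = -1


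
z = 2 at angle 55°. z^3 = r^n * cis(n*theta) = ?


r^3 = 2^3 = 8
n*theta = 3*55° = 165° = 165° (mod 360)
a = 8*cos(165°) = -7.7274
b = 8*sin(165°) = 2.0706

8 cis(165°) = -7.7274 + 2.0706i


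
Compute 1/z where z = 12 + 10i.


|z|^2 = 144+100 = 244
1/z = (12 - 10i)/244

1/z = 0.0492 - 0.0410i


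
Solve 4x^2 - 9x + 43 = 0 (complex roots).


disc = (-9)^2 - 4*4*43 = 81 - 688 = -607
sqrt(|disc|) = sqrt(607) = 24.6374
Real part = 9/(2*4) = 1.1250
Imag part = 24.6374/(2*4) = 3.0797

1.1250 ± 3.0797i


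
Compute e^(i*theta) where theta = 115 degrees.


cos(115°) = -0.4226
sin(115°) = 0.9063

e^(i*115°) = -0.4226 + 0.9063i


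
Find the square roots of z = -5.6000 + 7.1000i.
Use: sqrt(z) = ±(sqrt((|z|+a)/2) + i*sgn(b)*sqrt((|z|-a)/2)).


|z| = sqrt(31.36+50.41) = 9.0427
sqrt((|z|+a)/2) = sqrt((9.0427+(-5.6))/2) = sqrt(1.7213) = 1.3120
sqrt((|z|-a)/2) = sqrt((9.0427-(-5.6))/2) = sqrt(7.3213) = 2.7058

±(1.3120 + 2.7058i) i.e. 1.3120 + 2.7058i and -1.3120 - 2.7058i


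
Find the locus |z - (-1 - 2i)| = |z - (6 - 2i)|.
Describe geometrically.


Equal distances means the locus is the perpendicular bisector of z1 and z2.
Midpoint = ((-1+6)/2, (-2+(-2))/2) = (2.5000, -2.0000)

Perpendicular bisector through (2.5000, -2.0000)


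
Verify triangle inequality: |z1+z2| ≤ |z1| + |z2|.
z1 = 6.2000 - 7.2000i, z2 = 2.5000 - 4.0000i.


|z1| = sqrt(6.2^2 + (-7.2)^2) = sqrt(90.28) = 9.5016
|z2| = sqrt(2.5^2 + (-4)^2) = sqrt(22.25) = 4.7170
z1+z2 = 8.7000 - 11.2000i
|z1+z2| = sqrt(201.13) = 14.1820
|z1|+|z2| = 9.5016 + 4.7170 = 14.2186

|z1+z2| = 14.1820 ≤ |z1|+|z2| = 14.2186 (verified)


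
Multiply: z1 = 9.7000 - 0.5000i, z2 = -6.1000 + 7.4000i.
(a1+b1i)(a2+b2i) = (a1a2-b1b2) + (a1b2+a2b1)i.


Real = 9.7*(-6.1) - (-0.5)*7.4 = -59.17 - (-3.7) = -55.47
Imag = 9.7*7.4 - (6.1)*(-0.5) = 71.78 + 3.05 = 74.83

-55.4700 + 74.8300i


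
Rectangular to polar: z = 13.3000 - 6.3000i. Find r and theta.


r = sqrt(176.89+39.69) = sqrt(216.58) = 14.7167
theta = atan2(-6.3, 13.3) = -25.3462 degrees

r = 14.7167, theta = -25.3462 degrees


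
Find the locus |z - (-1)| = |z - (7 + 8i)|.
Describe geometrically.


Equal distances means the locus is the perpendicular bisector of z1 and z2.
Midpoint = ((-1+7)/2, (0+8)/2) = (3.0000, 4.0000)

Perpendicular bisector through (3.0000, 4.0000)


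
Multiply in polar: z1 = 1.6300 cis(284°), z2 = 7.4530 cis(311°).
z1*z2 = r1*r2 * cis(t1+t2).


r = 1.6300 * 7.4530 = 12.1484
theta = 284° + 311° = 595° = 235° (mod 360)

12.1484 cis(235°)


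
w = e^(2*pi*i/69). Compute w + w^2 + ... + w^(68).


With w = e^(2*pi*i/69), all 69 of the 69th roots of unity w^0 = 1, w, ..., w^(68) sum to 0: 1 + w + ... + w^(68) = (1 - w^69)/(1 - w) = 0 since w^69 = 1, w ≠ 1.
Removing the root 1: w + w^2 + ... + w^(68) = 0 - 1 = -1

Sum = -1


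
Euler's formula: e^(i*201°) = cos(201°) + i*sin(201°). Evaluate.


cos(201°) = -0.9336
sin(201°) = -0.3584

e^(i*201°) = -0.9336 - 0.3584i


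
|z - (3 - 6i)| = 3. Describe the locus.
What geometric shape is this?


|z - z0| = r is a circle with center z0 and radius r.
Center = (3, -6), radius = 3

Circle with center (3, -6) and radius 3


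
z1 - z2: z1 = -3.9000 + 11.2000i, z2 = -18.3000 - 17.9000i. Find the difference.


Real: -3.9 + 18.3 = 14.4
Imag: 11.2 + 17.9 = 29.1

14.4000 + 29.1000i


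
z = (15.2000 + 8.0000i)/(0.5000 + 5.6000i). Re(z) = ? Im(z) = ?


Multiply by conjugate: (15.2000 + 8.0000i)(0.5000 - 5.6000i) / (0.5^2 + 5.6^2)
Numerator real = 15.2*0.5 + 8*5.6 = 52.4
Numerator imag = 8*0.5 - 15.2*5.6 = -81.12
Denominator = 31.61
Re(z) = 52.4/31.61 = 1.6577
Im(z) = -81.12/31.61 = -2.5663

Re(z) = 1.6577, Im(z) = -2.5663


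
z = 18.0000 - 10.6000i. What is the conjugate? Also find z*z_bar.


z_bar = 18.0000 + 10.6000i
z*z_bar = 18^2 + (-10.6)^2 = 324 + 112.36 = 436.36

z_bar = 18.0000 + 10.6000i, z*z_bar = 436.36


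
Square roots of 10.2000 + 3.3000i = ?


|z| = sqrt(104.04+10.89) = 10.7205
sqrt((|z|+a)/2) = sqrt((10.7205+10.2)/2) = sqrt(10.4603) = 3.2342
sqrt((|z|-a)/2) = sqrt((10.7205-10.2)/2) = sqrt(0.2603) = 0.5102

±(3.2342 + 0.5102i) i.e. 3.2342 + 0.5102i and -3.2342 - 0.5102i


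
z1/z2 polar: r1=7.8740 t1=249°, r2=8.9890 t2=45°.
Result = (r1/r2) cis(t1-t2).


r = 7.8740 / 8.9890 = 0.8760
theta = 249° - 45° = 204° = 204° (mod 360)

0.8760 cis(204°)


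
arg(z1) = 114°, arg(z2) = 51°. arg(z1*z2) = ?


arg(z1*z2) = 114° + 51° = 165°
Normalized to (-180°, 180°]: 165°

165°


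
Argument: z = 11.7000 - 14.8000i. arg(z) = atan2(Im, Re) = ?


Re = 11.7, Im = -14.8
arg = atan2(-14.8, 11.7) = -51.6722 degrees

arg(z) = -51.6722 degrees


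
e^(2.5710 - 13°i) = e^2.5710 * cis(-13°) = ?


e^2.5710 = 13.0789
cos(-13°) = 0.97437
sin(-13°) = -0.22495
Real = 13.0789*0.97437 = 12.7437
Imag = 13.0789*(-0.22495) = -2.9421

12.7437 - 2.9421i


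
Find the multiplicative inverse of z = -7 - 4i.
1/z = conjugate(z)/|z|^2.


|z|^2 = 49+16 = 65
1/z = (-7 + 4i)/65

1/z = -0.1077 + 0.0615i


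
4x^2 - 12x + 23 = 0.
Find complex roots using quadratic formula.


disc = (-12)^2 - 4*4*23 = 144 - 368 = -224
sqrt(|disc|) = sqrt(224) = 14.9666
Real part = 12/(2*4) = 1.5000
Imag part = 14.9666/(2*4) = 1.8708

1.5000 ± 1.8708i


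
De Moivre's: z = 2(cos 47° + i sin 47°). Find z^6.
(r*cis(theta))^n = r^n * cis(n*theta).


r^6 = 2^6 = 64
n*theta = 6*47° = 282° = 282° (mod 360)
a = 64*cos(282°) = 13.3063
b = 64*sin(282°) = -62.6014

64 cis(282°) = 13.3063 - 62.6014i


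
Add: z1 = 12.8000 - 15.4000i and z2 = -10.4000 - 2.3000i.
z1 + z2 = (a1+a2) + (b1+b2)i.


Real: 12.8 - 10.4 = 2.4
Imag: -15.4 - 2.3 = -17.7

2.4000 - 17.7000i


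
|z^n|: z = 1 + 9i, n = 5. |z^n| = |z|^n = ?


|z| = sqrt(1+81) = sqrt(82) = 9.0554
|z^5| = |z|^5 = (sqrt(82))^5 = 82^2 * sqrt(82) = 6724*sqrt(82)

|z^5| = 6724*sqrt(82) ≈ 60888.4097


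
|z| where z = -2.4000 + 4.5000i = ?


|z| = sqrt((-2.4)^2 + 4.5^2) = sqrt(5.76 + 20.25) = sqrt(26.01) = 5.1000

|z| = 5.1000


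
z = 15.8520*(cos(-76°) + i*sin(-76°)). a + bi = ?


a = 15.8520*cos(-76°) = 15.8520*0.24192 = 3.8349
b = 15.8520*sin(-76°) = 15.8520*(-0.970296) = -15.3811

3.8349 - 15.3811i


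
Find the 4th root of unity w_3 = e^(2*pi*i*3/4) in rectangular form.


Angle = 360*3/4 = 270°
a = cos(270°) = 0
b = sin(270°) = -1.0000

0 - 1.0000i


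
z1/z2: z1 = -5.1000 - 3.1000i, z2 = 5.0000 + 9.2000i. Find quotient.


Conjugate of z2 = 5.0000 - 9.2000i
Numerator: (-5.1000 - 3.1000i)(5.0000 - 9.2000i) = -54.0200 + 31.4200i
Denominator: 5^2 + 9.2^2 = 109.64
Result = (-54.0200 + 31.4200i)/109.64

-0.4927 + 0.2866i


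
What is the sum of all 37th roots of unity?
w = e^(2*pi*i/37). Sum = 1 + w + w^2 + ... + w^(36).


The sum of all 37th roots of unity is 0.
Geometric series: (1 - w^37)/(1 - w) = (1-1)/(1-w) = 0 since w^37 = 1, w ≠ 1.
Alternatively: coefficient of z^36 in z^37 - 1 is 0.

0


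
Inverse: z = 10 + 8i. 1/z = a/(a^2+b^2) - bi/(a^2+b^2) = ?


|z|^2 = 100+64 = 164
1/z = (10 - 8i)/164

1/z = 0.0610 - 0.0488i


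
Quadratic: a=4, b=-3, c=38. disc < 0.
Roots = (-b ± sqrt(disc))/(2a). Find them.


disc = (-3)^2 - 4*4*38 = 9 - 608 = -599
sqrt(|disc|) = sqrt(599) = 24.4745
Real part = 3/(2*4) = 0.3750
Imag part = 24.4745/(2*4) = 3.0593

0.3750 ± 3.0593i


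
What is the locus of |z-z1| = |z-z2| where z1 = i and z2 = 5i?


Equal distances means the locus is the perpendicular bisector of z1 and z2.
Midpoint = ((0+0)/2, (1+5)/2) = (0, 3.0000)

Perpendicular bisector through (0, 3.0000)


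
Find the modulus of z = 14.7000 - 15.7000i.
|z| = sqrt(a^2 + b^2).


|z| = sqrt(14.7^2 + (-15.7)^2) = sqrt(216.09 + 246.49) = sqrt(462.58) = 21.5077

|z| = 21.5077


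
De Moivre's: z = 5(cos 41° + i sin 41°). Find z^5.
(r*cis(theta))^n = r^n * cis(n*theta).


r^5 = 5^5 = 3125
n*theta = 5*41° = 205° = 205° (mod 360)
a = 3125*cos(205°) = -2832.2118
b = 3125*sin(205°) = -1320.6821

3125 cis(205°) = -2832.2118 - 1320.6821i


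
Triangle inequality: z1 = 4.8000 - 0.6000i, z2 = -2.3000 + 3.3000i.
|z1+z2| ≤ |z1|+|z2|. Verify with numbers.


|z1| = sqrt(4.8^2 + (-0.6)^2) = sqrt(23.4) = 4.8374
|z2| = sqrt((-2.3)^2 + 3.3^2) = sqrt(16.18) = 4.0224
z1+z2 = 2.5000 + 2.7000i
|z1+z2| = sqrt(13.54) = 3.6797
|z1|+|z2| = 4.8374 + 4.0224 = 8.8598

|z1+z2| = 3.6797 ≤ |z1|+|z2| = 8.8598 (verified)


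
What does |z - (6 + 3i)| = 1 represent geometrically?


|z - z0| = r is a circle with center z0 and radius r.
Center = (6, 3), radius = 1

Circle with center (6, 3) and radius 1


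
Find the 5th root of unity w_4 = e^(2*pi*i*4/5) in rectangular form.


Angle = 360*4/5 = 288°
a = cos(288°) = 0.3090
b = sin(288°) = -0.9511

0.3090 - 0.9511i


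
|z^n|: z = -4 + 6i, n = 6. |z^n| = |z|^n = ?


|z| = sqrt(16+36) = sqrt(52) = 7.2111
|z^6| = |z|^6 = (sqrt(52))^6 = 52^3 = 140608

|z^6| = 140608


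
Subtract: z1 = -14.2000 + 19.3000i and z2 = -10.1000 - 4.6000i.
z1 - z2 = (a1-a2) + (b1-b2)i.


Real: -14.2 + 10.1 = -4.1
Imag: 19.3 + 4.6 = 23.9

-4.1000 + 23.9000i


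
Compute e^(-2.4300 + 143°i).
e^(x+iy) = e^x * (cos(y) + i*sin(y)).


e^-2.4300 = 0.0880
cos(143°) = -0.7986
sin(143°) = 0.6018
Real = 0.0880*(-0.7986) = -0.0703
Imag = 0.0880*0.6018 = 0.0530

-0.0703 + 0.0530i


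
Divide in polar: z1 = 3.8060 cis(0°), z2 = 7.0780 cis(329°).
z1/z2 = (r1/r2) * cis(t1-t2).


r = 3.8060 / 7.0780 = 0.5377
theta = 0° - 329° = -329° = 31° (mod 360)

0.5377 cis(31°)


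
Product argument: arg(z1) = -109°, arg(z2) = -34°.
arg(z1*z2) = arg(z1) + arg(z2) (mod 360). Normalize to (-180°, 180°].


arg(z1*z2) = -109° - 34° = -143°
Normalized to (-180°, 180°]: -143°

-143°


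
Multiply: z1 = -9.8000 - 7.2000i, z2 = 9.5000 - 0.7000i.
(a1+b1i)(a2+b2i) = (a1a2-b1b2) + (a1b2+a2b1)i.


Real = -9.8*9.5 - (-7.2)*(-0.7) = -93.1 - 5.04 = -98.14
Imag = -9.8*(-0.7) + 9.5*(-7.2) = 6.86 - (68.4) = -61.54

-98.1400 - 61.5400i


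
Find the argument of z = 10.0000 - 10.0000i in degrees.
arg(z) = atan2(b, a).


Re = 10, Im = -10
arg = atan2(-10, 10) = -45.0000 degrees

arg(z) = -45.0000 degrees


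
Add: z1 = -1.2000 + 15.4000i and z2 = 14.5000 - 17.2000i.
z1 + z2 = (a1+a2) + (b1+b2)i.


Real: -1.2 + 14.5 = 13.3
Imag: 15.4 - 17.2 = -1.8

13.3000 - 1.8000i


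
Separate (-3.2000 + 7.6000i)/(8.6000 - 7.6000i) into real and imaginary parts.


Multiply by conjugate: (-3.2000 + 7.6000i)(8.6000 + 7.6000i) / (8.6^2 + (-7.6)^2)
Numerator real = -3.2*8.6 + 7.6*(-7.6) = -85.28
Numerator imag = 7.6*8.6 - (-3.2)*(-7.6) = 41.04
Denominator = 131.72
Re(z) = -85.28/131.72 = -0.6474
Im(z) = 41.04/131.72 = 0.3116

Re(z) = -0.6474, Im(z) = 0.3116


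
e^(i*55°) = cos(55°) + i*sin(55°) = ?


cos(55°) = 0.5736
sin(55°) = 0.8192

e^(i*55°) = 0.5736 + 0.8192i


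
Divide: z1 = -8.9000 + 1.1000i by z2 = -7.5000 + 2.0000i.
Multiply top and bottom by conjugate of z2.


Conjugate of z2 = -7.5000 - 2.0000i
Numerator: (-8.9000 + 1.1000i)(-7.5000 - 2.0000i) = 68.9500 + 9.5500i
Denominator: (-7.5)^2 + 2^2 = 60.25
Result = (68.9500 + 9.5500i)/60.25

1.1444 + 0.1585i


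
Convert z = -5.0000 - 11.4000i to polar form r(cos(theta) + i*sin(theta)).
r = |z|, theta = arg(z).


r = sqrt(25+129.96) = sqrt(154.96) = 12.4483
theta = atan2(-11.4, -5) = -113.6821 degrees

r = 12.4483, theta = -113.6821 degrees


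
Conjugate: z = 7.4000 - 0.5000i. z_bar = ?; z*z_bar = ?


z_bar = 7.4000 + 0.5000i
z*z_bar = 7.4^2 + (-0.5)^2 = 54.76 + 0.25 = 55.01

z_bar = 7.4000 + 0.5000i, z*z_bar = 55.01


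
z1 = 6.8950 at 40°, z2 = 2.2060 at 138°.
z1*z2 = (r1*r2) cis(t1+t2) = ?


r = 6.8950 * 2.2060 = 15.2104
theta = 40° + 138° = 178° = 178° (mod 360)

15.2104 cis(178°)


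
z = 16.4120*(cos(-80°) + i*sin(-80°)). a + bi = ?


a = 16.4120*cos(-80°) = 16.4120*0.17365 = 2.8499
b = 16.4120*sin(-80°) = 16.4120*(-0.98481) = -16.1627

2.8499 - 16.1627i


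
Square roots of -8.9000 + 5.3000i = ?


|z| = sqrt(79.21+28.09) = 10.3586
sqrt((|z|+a)/2) = sqrt((10.3586+(-8.9))/2) = sqrt(0.7293) = 0.8540
sqrt((|z|-a)/2) = sqrt((10.3586-(-8.9))/2) = sqrt(9.6293) = 3.1031

±(0.8540 + 3.1031i) i.e. 0.8540 + 3.1031i and -0.8540 - 3.1031i


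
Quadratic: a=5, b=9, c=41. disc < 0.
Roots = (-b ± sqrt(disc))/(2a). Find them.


disc = 9^2 - 4*5*41 = 81 - 820 = -739
sqrt(|disc|) = sqrt(739) = 27.1846
Real part = -9/(2*5) = -0.9000
Imag part = 27.1846/(2*5) = 2.7185

-0.9000 ± 2.7185i


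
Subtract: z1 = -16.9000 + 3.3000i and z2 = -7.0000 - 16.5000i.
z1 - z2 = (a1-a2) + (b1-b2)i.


Real: -16.9 + 7 = -9.9
Imag: 3.3 + 16.5 = 19.8

-9.9000 + 19.8000i


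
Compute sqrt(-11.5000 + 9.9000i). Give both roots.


|z| = sqrt(132.25+98.01) = 15.1743
sqrt((|z|+a)/2) = sqrt((15.1743+(-11.5))/2) = sqrt(1.8372) = 1.3554
sqrt((|z|-a)/2) = sqrt((15.1743-(-11.5))/2) = sqrt(13.3372) = 3.6520

±(1.3554 + 3.6520i) i.e. 1.3554 + 3.6520i and -1.3554 - 3.6520i


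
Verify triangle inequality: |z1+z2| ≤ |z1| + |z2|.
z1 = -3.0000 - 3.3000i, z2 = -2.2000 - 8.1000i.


|z1| = sqrt((-3)^2 + (-3.3)^2) = sqrt(19.89) = 4.4598
|z2| = sqrt((-2.2)^2 + (-8.1)^2) = sqrt(70.45) = 8.3934
z1+z2 = -5.2000 - 11.4000i
|z1+z2| = sqrt(157) = 12.5300
|z1|+|z2| = 4.4598 + 8.3934 = 12.8532

|z1+z2| = 12.5300 ≤ |z1|+|z2| = 12.8532 (verified)


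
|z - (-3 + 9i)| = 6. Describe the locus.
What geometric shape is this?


|z - z0| = r is a circle with center z0 and radius r.
Center = (-3, 9), radius = 6

Circle with center (-3, 9) and radius 6


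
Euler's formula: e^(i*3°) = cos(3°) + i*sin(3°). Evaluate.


cos(3°) = 0.9986
sin(3°) = 0.0523

e^(i*3°) = 0.9986 + 0.0523i


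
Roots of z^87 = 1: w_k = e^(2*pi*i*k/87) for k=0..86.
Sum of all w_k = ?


The sum of all 87th roots of unity is 0.
Geometric series: (1 - w^87)/(1 - w) = (1-1)/(1-w) = 0 since w^87 = 1, w ≠ 1.
Alternatively: coefficient of z^86 in z^87 - 1 is 0.

0


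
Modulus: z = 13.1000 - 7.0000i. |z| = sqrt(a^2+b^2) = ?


|z| = sqrt(13.1^2 + (-7)^2) = sqrt(171.61 + 49) = sqrt(220.61) = 14.8529

|z| = 14.8529


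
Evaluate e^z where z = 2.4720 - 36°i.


e^2.4720 = 11.8461
cos(-36°) = 0.80902
sin(-36°) = -0.58779
Real = 11.8461*0.80902 = 9.5837
Imag = 11.8461*(-0.58779) = -6.9630

9.5837 - 6.9630i


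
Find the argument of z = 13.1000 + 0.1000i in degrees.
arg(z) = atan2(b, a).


Re = 13.1, Im = 0.1
arg = atan2(0.1, 13.1) = 0.4374 degrees

arg(z) = 0.4374 degrees


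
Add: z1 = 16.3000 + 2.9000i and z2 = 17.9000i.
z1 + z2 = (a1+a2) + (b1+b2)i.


Real: 16.3 + 0 = 16.3
Imag: 2.9 + 17.9 = 20.8

16.3000 + 20.8000i


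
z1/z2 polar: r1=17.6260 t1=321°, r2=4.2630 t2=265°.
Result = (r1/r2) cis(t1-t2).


r = 17.6260 / 4.2630 = 4.1346
theta = 321° - 265° = 56° = 56° (mod 360)

4.1346 cis(56°)


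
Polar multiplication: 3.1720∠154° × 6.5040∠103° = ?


r = 3.1720 * 6.5040 = 20.6307
theta = 154° + 103° = 257° = 257° (mod 360)

20.6307 cis(257°)


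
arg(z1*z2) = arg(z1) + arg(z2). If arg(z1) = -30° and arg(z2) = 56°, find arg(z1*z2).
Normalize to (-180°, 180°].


arg(z1*z2) = -30° + 56° = 26°
Normalized to (-180°, 180°]: 26°

26°


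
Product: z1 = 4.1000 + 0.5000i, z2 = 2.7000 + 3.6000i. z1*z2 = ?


Real = 4.1*2.7 - 0.5*3.6 = 11.07 - 1.8 = 9.27
Imag = 4.1*3.6 + 2.7*0.5 = 14.76 + 1.35 = 16.11

9.2700 + 16.1100i


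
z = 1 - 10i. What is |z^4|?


|z| = sqrt(1+100) = sqrt(101) = 10.0499
|z^4| = |z|^4 = (sqrt(101))^4 = 101^2 = 10201

|z^4| = 10201


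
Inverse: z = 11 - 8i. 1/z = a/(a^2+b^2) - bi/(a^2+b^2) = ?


|z|^2 = 121+64 = 185
1/z = (11 + 8i)/185

1/z = 0.0595 + 0.0432i


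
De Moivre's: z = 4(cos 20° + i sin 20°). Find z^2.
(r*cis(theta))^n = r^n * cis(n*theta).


r^2 = 4^2 = 16
n*theta = 2*20° = 40° = 40° (mod 360)
a = 16*cos(40°) = 12.2567
b = 16*sin(40°) = 10.2846

16 cis(40°) = 12.2567 + 10.2846i


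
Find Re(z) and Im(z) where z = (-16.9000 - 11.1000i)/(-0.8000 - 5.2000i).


Multiply by conjugate: (-16.9000 - 11.1000i)(-0.8000 + 5.2000i) / ((-0.8)^2 + (-5.2)^2)
Numerator real = -16.9*(-0.8) - (11.1)*(-5.2) = 71.24
Numerator imag = -11.1*(-0.8) - (-16.9)*(-5.2) = -79
Denominator = 27.68
Re(z) = 71.24/27.68 = 2.5737
Im(z) = -79/27.68 = -2.8540

Re(z) = 2.5737, Im(z) = -2.8540


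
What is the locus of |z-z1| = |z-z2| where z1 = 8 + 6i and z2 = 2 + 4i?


Equal distances means the locus is the perpendicular bisector of z1 and z2.
Midpoint = ((8+2)/2, (6+4)/2) = (5.0000, 5.0000)

Perpendicular bisector through (5.0000, 5.0000)


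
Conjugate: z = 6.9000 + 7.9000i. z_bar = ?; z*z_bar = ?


z_bar = 6.9000 - 7.9000i
z*z_bar = 6.9^2 + 7.9^2 = 47.61 + 62.41 = 110.02

z_bar = 6.9000 - 7.9000i, z*z_bar = 110.02


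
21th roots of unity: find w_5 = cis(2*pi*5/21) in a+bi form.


Angle = 360*5/21 = 85.7143°
a = cos(85.7143°) = 0.0747
b = sin(85.7143°) = 0.9972

0.0747 + 0.9972i


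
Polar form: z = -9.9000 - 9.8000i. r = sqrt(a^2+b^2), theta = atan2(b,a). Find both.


r = sqrt(98.01+96.04) = sqrt(194.05) = 13.9302
theta = atan2(-9.8, -9.9) = -135.2908 degrees

r = 13.9302, theta = -135.2908 degrees


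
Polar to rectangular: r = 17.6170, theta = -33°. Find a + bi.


a = 17.6170*cos(-33°) = 17.6170*0.838671 = 14.7749
b = 17.6170*sin(-33°) = 17.6170*(-0.54464) = -9.5949

14.7749 - 9.5949i


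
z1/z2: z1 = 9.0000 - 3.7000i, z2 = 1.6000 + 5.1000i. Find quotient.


Conjugate of z2 = 1.6000 - 5.1000i
Numerator: (9.0000 - 3.7000i)(1.6000 - 5.1000i) = -4.4700 - 51.8200i
Denominator: 1.6^2 + 5.1^2 = 28.57
Result = (-4.4700 - 51.8200i)/28.57

-0.1565 - 1.8138i


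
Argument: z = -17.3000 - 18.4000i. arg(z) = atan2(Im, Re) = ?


Re = -17.3, Im = -18.4
arg = atan2(-18.4, -17.3) = -133.2351 degrees

arg(z) = -133.2351 degrees


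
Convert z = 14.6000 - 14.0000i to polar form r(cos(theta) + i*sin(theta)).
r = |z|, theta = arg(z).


r = sqrt(213.16+196) = sqrt(409.16) = 20.2277
theta = atan2(-14, 14.6) = -43.7982 degrees

r = 20.2277, theta = -43.7982 degrees


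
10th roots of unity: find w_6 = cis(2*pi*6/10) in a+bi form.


Angle = 360*6/10 = 216°
a = cos(216°) = -0.8090
b = sin(216°) = -0.5878

-0.8090 - 0.5878i


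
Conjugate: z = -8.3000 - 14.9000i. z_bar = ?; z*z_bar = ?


z_bar = -8.3000 + 14.9000i
z*z_bar = (-8.3)^2 + (-14.9)^2 = 68.89 + 222.01 = 290.9

z_bar = -8.3000 + 14.9000i, z*z_bar = 290.9


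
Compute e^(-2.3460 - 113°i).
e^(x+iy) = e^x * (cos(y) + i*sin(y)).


e^-2.3460 = 0.09575
cos(-113°) = -0.3907
sin(-113°) = -0.9205
Real = 0.09575*(-0.3907) = -0.0374
Imag = 0.09575*(-0.9205) = -0.0881

-0.0374 - 0.0881i


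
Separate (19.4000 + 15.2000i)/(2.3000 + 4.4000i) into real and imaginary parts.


Multiply by conjugate: (19.4000 + 15.2000i)(2.3000 - 4.4000i) / (2.3^2 + 4.4^2)
Numerator real = 19.4*2.3 + 15.2*4.4 = 111.5
Numerator imag = 15.2*2.3 - 19.4*4.4 = -50.4
Denominator = 24.65
Re(z) = 111.5/24.65 = 4.5233
Im(z) = -50.4/24.65 = -2.0446

Re(z) = 4.5233, Im(z) = -2.0446


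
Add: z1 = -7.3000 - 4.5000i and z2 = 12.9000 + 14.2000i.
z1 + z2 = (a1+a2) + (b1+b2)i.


Real: -7.3 + 12.9 = 5.6
Imag: -4.5 + 14.2 = 9.7

5.6000 + 9.7000i


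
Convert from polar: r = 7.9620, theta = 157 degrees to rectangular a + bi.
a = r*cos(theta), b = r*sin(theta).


a = 7.9620*cos(157°) = 7.9620*(-0.920505) = -7.3291
b = 7.9620*sin(157°) = 7.9620*0.39073 = 3.1110

-7.3291 + 3.1110i


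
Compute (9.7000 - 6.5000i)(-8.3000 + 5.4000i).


Real = 9.7*(-8.3) - (-6.5)*5.4 = -80.51 - (-35.1) = -45.41
Imag = 9.7*5.4 - (8.3)*(-6.5) = 52.38 + 53.95 = 106.33

-45.4100 + 106.3300i


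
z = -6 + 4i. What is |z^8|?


|z| = sqrt(36+16) = sqrt(52) = 7.2111
|z^8| = |z|^8 = (sqrt(52))^8 = 52^4 = 7311616

|z^8| = 7311616


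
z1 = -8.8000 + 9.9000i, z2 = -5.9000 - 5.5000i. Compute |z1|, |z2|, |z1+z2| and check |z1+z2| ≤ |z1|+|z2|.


|z1| = sqrt((-8.8)^2 + 9.9^2) = sqrt(175.45) = 13.2458
|z2| = sqrt((-5.9)^2 + (-5.5)^2) = sqrt(65.06) = 8.0660
z1+z2 = -14.7000 + 4.4000i
|z1+z2| = sqrt(235.45) = 15.3444
|z1|+|z2| = 13.2458 + 8.0660 = 21.3118

|z1+z2| = 15.3444 ≤ |z1|+|z2| = 21.3118 (verified)


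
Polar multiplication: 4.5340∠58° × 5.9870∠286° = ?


r = 4.5340 * 5.9870 = 27.1451
theta = 58° + 286° = 344° = 344° (mod 360)

27.1451 cis(344°)


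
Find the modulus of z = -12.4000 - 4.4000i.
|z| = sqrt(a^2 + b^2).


|z| = sqrt((-12.4)^2 + (-4.4)^2) = sqrt(153.76 + 19.36) = sqrt(173.12) = 13.1575

|z| = 13.1575


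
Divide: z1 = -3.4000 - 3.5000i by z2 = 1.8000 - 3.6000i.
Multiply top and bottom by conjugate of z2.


Conjugate of z2 = 1.8000 + 3.6000i
Numerator: (-3.4000 - 3.5000i)(1.8000 + 3.6000i) = 6.4800 - 18.5400i
Denominator: 1.8^2 + (-3.6)^2 = 16.2
Result = (6.4800 - 18.5400i)/16.2

0.4000 - 1.1444i
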